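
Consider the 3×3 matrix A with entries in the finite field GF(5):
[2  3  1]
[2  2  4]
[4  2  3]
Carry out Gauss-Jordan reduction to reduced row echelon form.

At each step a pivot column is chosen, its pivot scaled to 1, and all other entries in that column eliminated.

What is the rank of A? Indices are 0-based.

rank = 3

[1] R0 /= 2  ⇒  (1, 4, 3)
     R1 -= 2·R0  ⇒  (0, 4, 3)
     R2 -= 4·R0  ⇒  (0, 1, 1)
[2] R1 /= 4  ⇒  (0, 1, 2)
     R0 -= 4·R1  ⇒  (1, 0, 0)
     R2 -= 1·R1  ⇒  (0, 0, 4)
[3] R2 /= 4  ⇒  (0, 0, 1)
     R1 -= 2·R2  ⇒  (0, 1, 0)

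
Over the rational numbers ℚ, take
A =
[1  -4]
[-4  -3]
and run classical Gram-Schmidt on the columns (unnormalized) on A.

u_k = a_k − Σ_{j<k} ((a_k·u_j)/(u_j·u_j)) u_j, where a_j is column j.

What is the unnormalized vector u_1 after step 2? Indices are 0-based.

Step 1: u_0 = a_0 = (1, -4).
Step 2: u_1 = a_1 − (8/17)·u_0 = (-76/17, -19/17).

u_1 = (-76/17, -19/17)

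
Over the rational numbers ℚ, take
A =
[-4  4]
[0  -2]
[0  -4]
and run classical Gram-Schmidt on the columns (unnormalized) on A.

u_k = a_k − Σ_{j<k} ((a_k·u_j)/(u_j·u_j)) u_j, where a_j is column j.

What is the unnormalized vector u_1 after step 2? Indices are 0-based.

u_1 = (0, -2, -4)

Step 1: u_0 = a_0 = (-4, 0, 0).
Step 2: u_1 = a_1 − (-1)·u_0 = (0, -2, -4).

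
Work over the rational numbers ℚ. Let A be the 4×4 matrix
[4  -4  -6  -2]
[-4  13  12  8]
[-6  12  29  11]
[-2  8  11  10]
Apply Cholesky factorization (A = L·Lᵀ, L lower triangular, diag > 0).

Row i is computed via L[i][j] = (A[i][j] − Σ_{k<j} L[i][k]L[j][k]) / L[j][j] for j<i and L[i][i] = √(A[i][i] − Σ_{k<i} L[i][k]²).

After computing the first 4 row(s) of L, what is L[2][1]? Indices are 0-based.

L[2][1] = 2

Step 1: L[0][0] = √(4) = 2.
  L[1][0] = (-4) / L[0][0] = -2.
Step 2: L[1][1] = √(9) = 3.
  L[2][0] = (-6) / L[0][0] = -3.
  L[2][1] = (6) / L[1][1] = 2.
Step 3: L[2][2] = √(16) = 4.
  L[3][0] = (-2) / L[0][0] = -1.
  L[3][1] = (6) / L[1][1] = 2.
  L[3][2] = (4) / L[2][2] = 1.
Step 4: L[3][3] = √(4) = 2.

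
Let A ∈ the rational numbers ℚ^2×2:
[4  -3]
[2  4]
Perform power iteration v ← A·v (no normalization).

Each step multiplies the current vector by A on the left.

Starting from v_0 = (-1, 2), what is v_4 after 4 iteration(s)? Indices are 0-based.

v_4 = (-676, -888)

v_0 = (-1, 2).
v_1 = A·v_0 = (-10, 6).
v_2 = A·v_1 = (-58, 4).
v_3 = A·v_2 = (-244, -100).
v_4 = A·v_3 = (-676, -888).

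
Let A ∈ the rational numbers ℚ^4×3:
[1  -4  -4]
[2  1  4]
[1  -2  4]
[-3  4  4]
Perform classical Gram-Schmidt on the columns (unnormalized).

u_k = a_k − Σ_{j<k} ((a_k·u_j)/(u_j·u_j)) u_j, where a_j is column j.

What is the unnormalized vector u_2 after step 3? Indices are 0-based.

u_2 = (-72/299, 240/299, 1608/299, 672/299)

Step 1: u_0 = a_0 = (1, 2, 1, -3).
Step 2: u_1 = a_1 − (-16/15)·u_0 = (-44/15, 47/15, -14/15, 4/5).
Step 3: u_2 = a_2 − (-4/15)·u_0 − (356/299)·u_1 = (-72/299, 240/299, 1608/299, 672/299).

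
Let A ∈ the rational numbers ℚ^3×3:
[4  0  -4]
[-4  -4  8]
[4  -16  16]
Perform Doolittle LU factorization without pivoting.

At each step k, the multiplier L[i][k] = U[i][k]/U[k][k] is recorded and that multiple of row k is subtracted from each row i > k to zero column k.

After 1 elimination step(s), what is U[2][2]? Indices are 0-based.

U[2][2] = 20

[col 0] pivot 4
  R1 -= -1*R0 → (0, -4, 4)  (L[1][0] := -1)
  R2 -= 1*R0 → (0, -16, 20)  (L[2][0] := 1)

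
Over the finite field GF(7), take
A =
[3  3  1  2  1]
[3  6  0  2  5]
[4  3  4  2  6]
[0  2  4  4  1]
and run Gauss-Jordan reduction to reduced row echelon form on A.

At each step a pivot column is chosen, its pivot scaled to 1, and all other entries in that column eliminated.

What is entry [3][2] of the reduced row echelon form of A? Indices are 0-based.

M[3][2] = 0

step 1: normalize row 0 (÷3) = (1, 1, 5, 3, 5)
  row 1: subtract 3×row0 = (0, 3, 6, 0, 4)
  row 2: subtract 4×row0 = (0, 6, 5, 4, 0)
step 2: normalize row 1 (÷3) = (0, 1, 2, 0, 6)
  row 0: subtract 1×row1 = (1, 0, 3, 3, 6)
  row 2: subtract 6×row1 = (0, 0, 0, 4, 6)
  row 3: subtract 2×row1 = (0, 0, 0, 4, 3)
skip col 2 (zero from row 2)
step 3: normalize row 2 (÷4) = (0, 0, 0, 1, 5)
  row 0: subtract 3×row2 = (1, 0, 3, 0, 5)
  row 3: subtract 4×row2 = (0, 0, 0, 0, 4)
step 4: normalize row 3 (÷4) = (0, 0, 0, 0, 1)
  row 0: subtract 5×row3 = (1, 0, 3, 0, 0)
  row 1: subtract 6×row3 = (0, 1, 2, 0, 0)
  row 2: subtract 5×row3 = (0, 0, 0, 1, 0)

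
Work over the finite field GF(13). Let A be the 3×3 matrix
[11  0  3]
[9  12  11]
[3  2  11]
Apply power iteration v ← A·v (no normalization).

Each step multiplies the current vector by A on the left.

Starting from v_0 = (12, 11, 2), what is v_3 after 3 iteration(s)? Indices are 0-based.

v_3 = (1, 4, 2)

v_0 = (12, 11, 2).
v_1 = A·v_0 = (8, 2, 2).
v_2 = A·v_1 = (3, 1, 11).
v_3 = A·v_2 = (1, 4, 2).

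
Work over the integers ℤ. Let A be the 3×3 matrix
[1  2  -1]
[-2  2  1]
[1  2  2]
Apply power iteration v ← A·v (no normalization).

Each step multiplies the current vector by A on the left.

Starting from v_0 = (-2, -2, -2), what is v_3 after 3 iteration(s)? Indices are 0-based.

v_0 = (-2, -2, -2).
v_1 = A·v_0 = (-4, -2, -10).
v_2 = A·v_1 = (2, -6, -28).
v_3 = A·v_2 = (18, -44, -66).

v_3 = (18, -44, -66)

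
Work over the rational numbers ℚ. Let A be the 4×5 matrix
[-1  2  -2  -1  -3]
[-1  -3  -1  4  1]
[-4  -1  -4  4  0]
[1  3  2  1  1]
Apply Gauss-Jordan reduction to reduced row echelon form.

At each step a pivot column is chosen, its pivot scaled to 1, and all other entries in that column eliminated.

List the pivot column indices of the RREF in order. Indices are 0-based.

[1] R0 /= -1  ⇒  (1, -2, 2, 1, 3)
     R1 -= -1·R0  ⇒  (0, -5, 1, 5, 4)
     R2 -= -4·R0  ⇒  (0, -9, 4, 8, 12)
     R3 -= 1·R0  ⇒  (0, 5, 0, 0, -2)
[2] R1 /= -5  ⇒  (0, 1, -1/5, -1, -4/5)
     R0 -= -2·R1  ⇒  (1, 0, 8/5, -1, 7/5)
     R2 -= -9·R1  ⇒  (0, 0, 11/5, -1, 24/5)
     R3 -= 5·R1  ⇒  (0, 0, 1, 5, 2)
[3] R2 /= 11/5  ⇒  (0, 0, 1, -5/11, 24/11)
     R0 -= 8/5·R2  ⇒  (1, 0, 0, -3/11, -23/11)
     R1 -= -1/5·R2  ⇒  (0, 1, 0, -12/11, -4/11)
     R3 -= 1·R2  ⇒  (0, 0, 0, 60/11, -2/11)
[4] R3 /= 60/11  ⇒  (0, 0, 0, 1, -1/30)
     R0 -= -3/11·R3  ⇒  (1, 0, 0, 0, -21/10)
     R1 -= -12/11·R3  ⇒  (0, 1, 0, 0, -2/5)
     R2 -= -5/11·R3  ⇒  (0, 0, 1, 0, 13/6)

pivot columns: 0, 1, 2, 3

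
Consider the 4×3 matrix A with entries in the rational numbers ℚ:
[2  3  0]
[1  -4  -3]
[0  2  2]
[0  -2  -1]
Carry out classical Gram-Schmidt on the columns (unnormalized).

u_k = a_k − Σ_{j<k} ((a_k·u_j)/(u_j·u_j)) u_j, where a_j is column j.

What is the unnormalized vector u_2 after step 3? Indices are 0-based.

Step 1: u_0 = a_0 = (2, 1, 0, 0).
Step 2: u_1 = a_1 − (2/5)·u_0 = (11/5, -22/5, 2, -2).
Step 3: u_2 = a_2 − (-3/5)·u_0 − (96/161)·u_1 = (-18/161, 36/161, 130/161, 31/161).

u_2 = (-18/161, 36/161, 130/161, 31/161)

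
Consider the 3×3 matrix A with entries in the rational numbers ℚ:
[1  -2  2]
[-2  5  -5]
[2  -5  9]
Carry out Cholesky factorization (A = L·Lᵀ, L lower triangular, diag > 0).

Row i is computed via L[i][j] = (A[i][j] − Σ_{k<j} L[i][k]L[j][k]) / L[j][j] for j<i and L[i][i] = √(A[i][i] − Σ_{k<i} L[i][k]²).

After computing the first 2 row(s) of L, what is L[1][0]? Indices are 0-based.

L[1][0] = -2

Step 1: L[0][0] = √(1) = 1.
  L[1][0] = (-2) / L[0][0] = -2.
Step 2: L[1][1] = √(1) = 1.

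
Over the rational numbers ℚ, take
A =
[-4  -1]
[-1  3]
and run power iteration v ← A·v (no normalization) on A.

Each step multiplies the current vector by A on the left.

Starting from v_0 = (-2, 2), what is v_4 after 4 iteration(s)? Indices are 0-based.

v_4 = (-526, 148)

v_0 = (-2, 2).
v_1 = A·v_0 = (6, 8).
v_2 = A·v_1 = (-32, 18).
v_3 = A·v_2 = (110, 86).
v_4 = A·v_3 = (-526, 148).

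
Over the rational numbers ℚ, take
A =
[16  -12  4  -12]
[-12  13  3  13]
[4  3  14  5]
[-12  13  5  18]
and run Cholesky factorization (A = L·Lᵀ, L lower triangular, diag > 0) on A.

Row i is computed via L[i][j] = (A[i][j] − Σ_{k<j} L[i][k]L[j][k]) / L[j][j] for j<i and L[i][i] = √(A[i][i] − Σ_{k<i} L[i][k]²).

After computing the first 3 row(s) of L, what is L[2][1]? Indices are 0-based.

Step 1: L[0][0] = √(16) = 4.
  L[1][0] = (-12) / L[0][0] = -3.
Step 2: L[1][1] = √(4) = 2.
  L[2][0] = (4) / L[0][0] = 1.
  L[2][1] = (6) / L[1][1] = 3.
Step 3: L[2][2] = √(4) = 2.

L[2][1] = 3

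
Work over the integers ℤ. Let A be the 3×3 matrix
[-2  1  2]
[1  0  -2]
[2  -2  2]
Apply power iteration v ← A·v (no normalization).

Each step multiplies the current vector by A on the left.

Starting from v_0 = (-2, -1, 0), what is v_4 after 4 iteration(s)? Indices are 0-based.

v_0 = (-2, -1, 0).
v_1 = A·v_0 = (3, -2, -2).
v_2 = A·v_1 = (-12, 7, 6).
v_3 = A·v_2 = (43, -24, -26).
v_4 = A·v_3 = (-162, 95, 82).

v_4 = (-162, 95, 82)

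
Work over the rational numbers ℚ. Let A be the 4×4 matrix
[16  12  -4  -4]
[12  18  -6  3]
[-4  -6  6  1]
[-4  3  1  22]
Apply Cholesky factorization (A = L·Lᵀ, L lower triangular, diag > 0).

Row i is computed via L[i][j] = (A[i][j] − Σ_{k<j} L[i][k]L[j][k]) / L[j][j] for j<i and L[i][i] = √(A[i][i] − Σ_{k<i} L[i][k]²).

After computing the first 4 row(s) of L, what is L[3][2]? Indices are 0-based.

Step 1: L[0][0] = √(16) = 4.
  L[1][0] = (12) / L[0][0] = 3.
Step 2: L[1][1] = √(9) = 3.
  L[2][0] = (-4) / L[0][0] = -1.
  L[2][1] = (-3) / L[1][1] = -1.
Step 3: L[2][2] = √(4) = 2.
  L[3][0] = (-4) / L[0][0] = -1.
  L[3][1] = (6) / L[1][1] = 2.
  L[3][2] = (2) / L[2][2] = 1.
Step 4: L[3][3] = √(16) = 4.

L[3][2] = 1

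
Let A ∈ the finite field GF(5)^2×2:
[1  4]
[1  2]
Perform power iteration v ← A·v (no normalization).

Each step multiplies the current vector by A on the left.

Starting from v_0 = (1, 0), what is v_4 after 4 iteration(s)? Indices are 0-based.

v_0 = (1, 0).
v_1 = A·v_0 = (1, 1).
v_2 = A·v_1 = (0, 3).
v_3 = A·v_2 = (2, 1).
v_4 = A·v_3 = (1, 4).

v_4 = (1, 4)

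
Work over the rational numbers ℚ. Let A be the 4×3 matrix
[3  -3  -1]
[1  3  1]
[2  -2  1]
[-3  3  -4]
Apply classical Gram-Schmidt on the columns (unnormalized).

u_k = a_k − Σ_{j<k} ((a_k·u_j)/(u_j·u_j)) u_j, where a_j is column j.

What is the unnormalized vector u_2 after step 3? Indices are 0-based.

u_2 = (-5/2, 0, 0, -5/2)

Step 1: u_0 = a_0 = (3, 1, 2, -3).
Step 2: u_1 = a_1 − (-19/23)·u_0 = (-12/23, 88/23, -8/23, 12/23).
Step 3: u_2 = a_2 − (12/23)·u_0 − (1/8)·u_1 = (-5/2, 0, 0, -5/2).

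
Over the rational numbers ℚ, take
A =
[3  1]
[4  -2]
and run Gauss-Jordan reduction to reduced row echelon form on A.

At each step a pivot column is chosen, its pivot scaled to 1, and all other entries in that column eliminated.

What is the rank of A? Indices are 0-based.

rank = 2

pivot(0,0)=3: scale R0 → (1, 1/3)
  clear (1,0): R1 −= (4)R0 → (0, -10/3)
pivot(1,1)=-10/3: scale R1 → (0, 1)
  clear (0,1): R0 −= (1/3)R1 → (1, 0)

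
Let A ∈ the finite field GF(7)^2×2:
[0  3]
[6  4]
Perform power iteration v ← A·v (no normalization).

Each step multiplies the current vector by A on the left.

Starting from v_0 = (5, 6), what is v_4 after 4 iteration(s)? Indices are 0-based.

v_0 = (5, 6).
v_1 = A·v_0 = (4, 5).
v_2 = A·v_1 = (1, 2).
v_3 = A·v_2 = (6, 0).
v_4 = A·v_3 = (0, 1).

v_4 = (0, 1)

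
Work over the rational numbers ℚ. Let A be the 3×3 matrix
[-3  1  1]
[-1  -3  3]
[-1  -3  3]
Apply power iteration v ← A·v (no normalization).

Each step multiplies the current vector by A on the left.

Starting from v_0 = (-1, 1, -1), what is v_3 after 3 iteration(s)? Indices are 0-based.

v_0 = (-1, 1, -1).
v_1 = A·v_0 = (3, -5, -5).
v_2 = A·v_1 = (-19, -3, -3).
v_3 = A·v_2 = (51, 19, 19).

v_3 = (51, 19, 19)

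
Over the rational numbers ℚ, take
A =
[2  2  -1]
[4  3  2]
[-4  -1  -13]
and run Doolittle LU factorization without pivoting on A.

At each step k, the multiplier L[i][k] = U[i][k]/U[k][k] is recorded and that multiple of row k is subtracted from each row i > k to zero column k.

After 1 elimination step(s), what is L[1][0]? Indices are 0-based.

L[1][0] = 2

k=0: U[0][0]=2
  eliminate (1,0): mult=2, new row 1: (0, -1, 4); set L[1][0]=2
  eliminate (2,0): mult=-2, new row 2: (0, 3, -15); set L[2][0]=-2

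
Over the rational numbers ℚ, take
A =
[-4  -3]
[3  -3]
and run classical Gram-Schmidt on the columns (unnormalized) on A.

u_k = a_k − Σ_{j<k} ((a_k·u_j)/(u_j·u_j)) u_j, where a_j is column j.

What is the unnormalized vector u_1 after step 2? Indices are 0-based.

u_1 = (-63/25, -84/25)

Step 1: u_0 = a_0 = (-4, 3).
Step 2: u_1 = a_1 − (3/25)·u_0 = (-63/25, -84/25).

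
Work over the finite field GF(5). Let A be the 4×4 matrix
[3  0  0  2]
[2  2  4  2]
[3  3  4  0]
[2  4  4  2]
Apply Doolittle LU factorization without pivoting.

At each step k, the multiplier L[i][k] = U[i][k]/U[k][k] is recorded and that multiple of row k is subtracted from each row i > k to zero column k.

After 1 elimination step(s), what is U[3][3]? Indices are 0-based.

U[3][3] = 4

Step 1: pivot at (0,0) is 3.
  row1 ← row1 − (4)·row0  ⇒  L[1][0]=4, U row1=(0, 2, 4, 4)
  row2 ← row2 − (1)·row0  ⇒  L[2][0]=1, U row2=(0, 3, 4, 3)
  row3 ← row3 − (4)·row0  ⇒  L[3][0]=4, U row3=(0, 4, 4, 4)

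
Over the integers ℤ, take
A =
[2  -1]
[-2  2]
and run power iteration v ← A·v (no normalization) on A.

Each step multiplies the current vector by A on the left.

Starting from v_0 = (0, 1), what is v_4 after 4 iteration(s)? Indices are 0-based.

v_4 = (-48, 68)

v_0 = (0, 1).
v_1 = A·v_0 = (-1, 2).
v_2 = A·v_1 = (-4, 6).
v_3 = A·v_2 = (-14, 20).
v_4 = A·v_3 = (-48, 68).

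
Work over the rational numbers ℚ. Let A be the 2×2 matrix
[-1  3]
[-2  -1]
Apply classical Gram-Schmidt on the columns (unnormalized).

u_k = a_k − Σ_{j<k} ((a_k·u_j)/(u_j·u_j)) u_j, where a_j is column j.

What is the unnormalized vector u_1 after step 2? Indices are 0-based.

u_1 = (14/5, -7/5)

Step 1: u_0 = a_0 = (-1, -2).
Step 2: u_1 = a_1 − (-1/5)·u_0 = (14/5, -7/5).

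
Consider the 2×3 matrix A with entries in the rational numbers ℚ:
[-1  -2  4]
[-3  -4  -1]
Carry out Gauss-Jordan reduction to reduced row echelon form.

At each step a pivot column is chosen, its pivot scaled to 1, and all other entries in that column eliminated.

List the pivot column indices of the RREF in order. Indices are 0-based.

pivot(0,0)=-1: scale R0 → (1, 2, -4)
  clear (1,0): R1 −= (-3)R0 → (0, 2, -13)
pivot(1,1)=2: scale R1 → (0, 1, -13/2)
  clear (0,1): R0 −= (2)R1 → (1, 0, 9)

pivot columns: 0, 1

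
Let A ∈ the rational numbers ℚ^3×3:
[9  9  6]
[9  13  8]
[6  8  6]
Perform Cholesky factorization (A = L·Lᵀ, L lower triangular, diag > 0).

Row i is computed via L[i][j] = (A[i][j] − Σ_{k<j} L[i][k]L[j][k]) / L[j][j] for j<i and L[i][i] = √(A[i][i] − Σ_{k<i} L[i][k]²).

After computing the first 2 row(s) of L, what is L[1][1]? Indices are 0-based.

L[1][1] = 2

Step 1: L[0][0] = √(9) = 3.
  L[1][0] = (9) / L[0][0] = 3.
Step 2: L[1][1] = √(4) = 2.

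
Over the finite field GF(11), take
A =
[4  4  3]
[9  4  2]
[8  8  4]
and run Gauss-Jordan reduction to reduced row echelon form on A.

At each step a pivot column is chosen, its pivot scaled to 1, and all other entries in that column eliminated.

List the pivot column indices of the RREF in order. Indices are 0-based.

pivot(0,0)=4: scale R0 → (1, 1, 9)
  clear (1,0): R1 −= (9)R0 → (0, 6, 9)
  clear (2,0): R2 −= (8)R0 → (0, 0, 9)
pivot(1,1)=6: scale R1 → (0, 1, 7)
  clear (0,1): R0 −= (1)R1 → (1, 0, 2)
pivot(2,2)=9: scale R2 → (0, 0, 1)
  clear (0,2): R0 −= (2)R2 → (1, 0, 0)
  clear (1,2): R1 −= (7)R2 → (0, 1, 0)

pivot columns: 0, 1, 2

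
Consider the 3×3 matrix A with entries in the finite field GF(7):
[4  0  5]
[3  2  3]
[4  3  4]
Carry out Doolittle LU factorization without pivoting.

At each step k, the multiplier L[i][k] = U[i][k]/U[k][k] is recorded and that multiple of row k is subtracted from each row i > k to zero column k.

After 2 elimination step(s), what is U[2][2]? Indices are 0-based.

U[2][2] = 1

k=0: U[0][0]=4
  eliminate (1,0): mult=6, new row 1: (0, 2, 1); set L[1][0]=6
  eliminate (2,0): mult=1, new row 2: (0, 3, 6); set L[2][0]=1
k=1: U[1][1]=2
  eliminate (2,1): mult=5, new row 2: (0, 0, 1); set L[2][1]=5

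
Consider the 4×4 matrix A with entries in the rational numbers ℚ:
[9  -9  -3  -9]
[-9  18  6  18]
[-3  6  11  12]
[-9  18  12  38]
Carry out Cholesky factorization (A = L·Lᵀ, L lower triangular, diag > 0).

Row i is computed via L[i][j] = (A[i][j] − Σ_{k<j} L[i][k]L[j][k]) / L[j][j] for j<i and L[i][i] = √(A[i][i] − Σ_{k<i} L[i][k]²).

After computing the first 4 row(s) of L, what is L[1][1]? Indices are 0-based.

Step 1: L[0][0] = √(9) = 3.
  L[1][0] = (-9) / L[0][0] = -3.
Step 2: L[1][1] = √(9) = 3.
  L[2][0] = (-3) / L[0][0] = -1.
  L[2][1] = (3) / L[1][1] = 1.
Step 3: L[2][2] = √(9) = 3.
  L[3][0] = (-9) / L[0][0] = -3.
  L[3][1] = (9) / L[1][1] = 3.
  L[3][2] = (6) / L[2][2] = 2.
Step 4: L[3][3] = √(16) = 4.

L[1][1] = 3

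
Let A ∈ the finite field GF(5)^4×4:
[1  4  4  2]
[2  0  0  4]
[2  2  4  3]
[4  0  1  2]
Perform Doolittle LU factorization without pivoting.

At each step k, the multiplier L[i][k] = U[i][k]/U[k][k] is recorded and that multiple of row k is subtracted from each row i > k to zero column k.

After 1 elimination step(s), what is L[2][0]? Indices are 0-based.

L[2][0] = 2

Step 1: pivot at (0,0) is 1.
  row1 ← row1 − (2)·row0  ⇒  L[1][0]=2, U row1=(0, 2, 2, 0)
  row2 ← row2 − (2)·row0  ⇒  L[2][0]=2, U row2=(0, 4, 1, 4)
  row3 ← row3 − (4)·row0  ⇒  L[3][0]=4, U row3=(0, 4, 0, 4)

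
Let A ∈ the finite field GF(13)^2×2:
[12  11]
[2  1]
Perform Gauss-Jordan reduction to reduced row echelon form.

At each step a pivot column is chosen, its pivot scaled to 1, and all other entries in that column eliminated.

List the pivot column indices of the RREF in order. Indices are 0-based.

pivot columns: 0, 1

step 1: normalize row 0 (÷12) = (1, 2)
  row 1: subtract 2×row0 = (0, 10)
step 2: normalize row 1 (÷10) = (0, 1)
  row 0: subtract 2×row1 = (1, 0)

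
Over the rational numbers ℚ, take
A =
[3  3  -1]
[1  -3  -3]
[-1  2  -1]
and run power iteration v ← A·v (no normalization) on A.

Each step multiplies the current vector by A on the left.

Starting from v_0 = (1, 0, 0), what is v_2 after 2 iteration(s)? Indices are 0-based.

v_0 = (1, 0, 0).
v_1 = A·v_0 = (3, 1, -1).
v_2 = A·v_1 = (13, 3, 0).

v_2 = (13, 3, 0)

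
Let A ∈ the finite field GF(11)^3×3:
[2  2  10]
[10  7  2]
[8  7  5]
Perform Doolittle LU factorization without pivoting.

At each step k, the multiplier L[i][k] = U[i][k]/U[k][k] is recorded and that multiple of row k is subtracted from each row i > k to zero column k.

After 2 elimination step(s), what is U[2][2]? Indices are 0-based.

k=0: U[0][0]=2
  eliminate (1,0): mult=5, new row 1: (0, 8, 7); set L[1][0]=5
  eliminate (2,0): mult=4, new row 2: (0, 10, 9); set L[2][0]=4
k=1: U[1][1]=8
  eliminate (2,1): mult=4, new row 2: (0, 0, 3); set L[2][1]=4

U[2][2] = 3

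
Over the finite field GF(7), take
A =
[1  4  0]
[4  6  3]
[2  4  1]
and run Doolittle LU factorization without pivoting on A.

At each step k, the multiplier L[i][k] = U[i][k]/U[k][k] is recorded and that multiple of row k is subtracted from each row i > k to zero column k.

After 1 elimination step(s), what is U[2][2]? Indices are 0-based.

k=0: U[0][0]=1
  eliminate (1,0): mult=4, new row 1: (0, 4, 3); set L[1][0]=4
  eliminate (2,0): mult=2, new row 2: (0, 3, 1); set L[2][0]=2

U[2][2] = 1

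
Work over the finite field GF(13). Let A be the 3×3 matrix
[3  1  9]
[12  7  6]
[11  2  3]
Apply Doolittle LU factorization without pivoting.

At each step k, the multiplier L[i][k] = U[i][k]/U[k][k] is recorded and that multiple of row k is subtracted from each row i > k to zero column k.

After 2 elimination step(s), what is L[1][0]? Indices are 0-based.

L[1][0] = 4

Step 1: pivot at (0,0) is 3.
  row1 ← row1 − (4)·row0  ⇒  L[1][0]=4, U row1=(0, 3, 9)
  row2 ← row2 − (8)·row0  ⇒  L[2][0]=8, U row2=(0, 7, 9)
Step 2: pivot at (1,1) is 3.
  row2 ← row2 − (11)·row1  ⇒  L[2][1]=11, U row2=(0, 0, 1)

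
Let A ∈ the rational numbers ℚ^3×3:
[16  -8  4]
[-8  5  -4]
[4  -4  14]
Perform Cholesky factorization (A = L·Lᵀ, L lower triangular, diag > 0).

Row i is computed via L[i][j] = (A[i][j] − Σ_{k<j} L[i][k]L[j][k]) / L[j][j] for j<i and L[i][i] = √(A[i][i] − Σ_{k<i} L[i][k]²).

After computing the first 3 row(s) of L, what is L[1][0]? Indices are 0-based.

Step 1: L[0][0] = √(16) = 4.
  L[1][0] = (-8) / L[0][0] = -2.
Step 2: L[1][1] = √(1) = 1.
  L[2][0] = (4) / L[0][0] = 1.
  L[2][1] = (-2) / L[1][1] = -2.
Step 3: L[2][2] = √(9) = 3.

L[1][0] = -2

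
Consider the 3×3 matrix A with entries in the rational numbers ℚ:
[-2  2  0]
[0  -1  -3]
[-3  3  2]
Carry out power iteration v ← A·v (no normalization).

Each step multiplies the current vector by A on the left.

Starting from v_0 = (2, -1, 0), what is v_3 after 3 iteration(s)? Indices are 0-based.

v_3 = (24, -35, 42)

v_0 = (2, -1, 0).
v_1 = A·v_0 = (-6, 1, -9).
v_2 = A·v_1 = (14, 26, 3).
v_3 = A·v_2 = (24, -35, 42).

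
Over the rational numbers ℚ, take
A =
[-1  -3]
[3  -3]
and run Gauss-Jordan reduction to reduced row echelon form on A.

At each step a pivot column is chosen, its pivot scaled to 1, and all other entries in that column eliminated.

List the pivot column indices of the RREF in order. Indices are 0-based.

[1] R0 /= -1  ⇒  (1, 3)
     R1 -= 3·R0  ⇒  (0, -12)
[2] R1 /= -12  ⇒  (0, 1)
     R0 -= 3·R1  ⇒  (1, 0)

pivot columns: 0, 1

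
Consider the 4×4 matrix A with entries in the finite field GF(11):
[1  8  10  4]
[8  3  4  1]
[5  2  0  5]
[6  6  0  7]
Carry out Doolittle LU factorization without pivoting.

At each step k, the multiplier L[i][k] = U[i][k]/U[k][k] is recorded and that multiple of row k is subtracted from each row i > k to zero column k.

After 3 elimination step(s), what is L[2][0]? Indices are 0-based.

L[2][0] = 5

Step 1: pivot at (0,0) is 1.
  row1 ← row1 − (8)·row0  ⇒  L[1][0]=8, U row1=(0, 5, 1, 2)
  row2 ← row2 − (5)·row0  ⇒  L[2][0]=5, U row2=(0, 6, 5, 7)
  row3 ← row3 − (6)·row0  ⇒  L[3][0]=6, U row3=(0, 2, 6, 5)
Step 2: pivot at (1,1) is 5.
  row2 ← row2 − (10)·row1  ⇒  L[2][1]=10, U row2=(0, 0, 6, 9)
  row3 ← row3 − (7)·row1  ⇒  L[3][1]=7, U row3=(0, 0, 10, 2)
Step 3: pivot at (2,2) is 6.
  row3 ← row3 − (9)·row2  ⇒  L[3][2]=9, U row3=(0, 0, 0, 9)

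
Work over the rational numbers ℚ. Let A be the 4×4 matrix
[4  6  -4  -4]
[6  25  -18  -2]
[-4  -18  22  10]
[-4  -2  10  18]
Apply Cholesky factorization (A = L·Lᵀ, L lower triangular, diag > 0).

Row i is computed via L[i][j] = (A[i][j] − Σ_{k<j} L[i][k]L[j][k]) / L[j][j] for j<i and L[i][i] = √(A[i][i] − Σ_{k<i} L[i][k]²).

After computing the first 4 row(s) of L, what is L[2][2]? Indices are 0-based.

Step 1: L[0][0] = √(4) = 2.
  L[1][0] = (6) / L[0][0] = 3.
Step 2: L[1][1] = √(16) = 4.
  L[2][0] = (-4) / L[0][0] = -2.
  L[2][1] = (-12) / L[1][1] = -3.
Step 3: L[2][2] = √(9) = 3.
  L[3][0] = (-4) / L[0][0] = -2.
  L[3][1] = (4) / L[1][1] = 1.
  L[3][2] = (9) / L[2][2] = 3.
Step 4: L[3][3] = √(4) = 2.

L[2][2] = 3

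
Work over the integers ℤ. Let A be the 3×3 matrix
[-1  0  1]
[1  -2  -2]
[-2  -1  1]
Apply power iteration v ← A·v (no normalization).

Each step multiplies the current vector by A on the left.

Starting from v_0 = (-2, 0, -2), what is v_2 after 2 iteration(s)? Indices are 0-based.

v_0 = (-2, 0, -2).
v_1 = A·v_0 = (0, 2, 2).
v_2 = A·v_1 = (2, -8, 0).

v_2 = (2, -8, 0)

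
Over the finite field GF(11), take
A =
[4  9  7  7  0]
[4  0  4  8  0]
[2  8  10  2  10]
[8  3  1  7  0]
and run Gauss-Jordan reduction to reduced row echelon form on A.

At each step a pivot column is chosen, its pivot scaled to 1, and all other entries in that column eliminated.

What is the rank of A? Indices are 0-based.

[1] R0 /= 4  ⇒  (1, 5, 10, 10, 0)
     R1 -= 4·R0  ⇒  (0, 2, 8, 1, 0)
     R2 -= 2·R0  ⇒  (0, 9, 1, 4, 10)
     R3 -= 8·R0  ⇒  (0, 7, 9, 4, 0)
[2] R1 /= 2  ⇒  (0, 1, 4, 6, 0)
     R0 -= 5·R1  ⇒  (1, 0, 1, 2, 0)
     R2 -= 9·R1  ⇒  (0, 0, 9, 5, 10)
     R3 -= 7·R1  ⇒  (0, 0, 3, 6, 0)
[3] R2 /= 9  ⇒  (0, 0, 1, 3, 6)
     R0 -= 1·R2  ⇒  (1, 0, 0, 10, 5)
     R1 -= 4·R2  ⇒  (0, 1, 0, 5, 9)
     R3 -= 3·R2  ⇒  (0, 0, 0, 8, 4)
[4] R3 /= 8  ⇒  (0, 0, 0, 1, 6)
     R0 -= 10·R3  ⇒  (1, 0, 0, 0, 0)
     R1 -= 5·R3  ⇒  (0, 1, 0, 0, 1)
     R2 -= 3·R3  ⇒  (0, 0, 1, 0, 10)

rank = 4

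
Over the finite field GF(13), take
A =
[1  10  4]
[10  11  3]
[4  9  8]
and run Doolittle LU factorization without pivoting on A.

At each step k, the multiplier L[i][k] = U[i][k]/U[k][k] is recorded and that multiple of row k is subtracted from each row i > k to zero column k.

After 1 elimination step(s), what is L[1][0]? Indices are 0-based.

k=0: U[0][0]=1
  eliminate (1,0): mult=10, new row 1: (0, 2, 2); set L[1][0]=10
  eliminate (2,0): mult=4, new row 2: (0, 8, 5); set L[2][0]=4

L[1][0] = 10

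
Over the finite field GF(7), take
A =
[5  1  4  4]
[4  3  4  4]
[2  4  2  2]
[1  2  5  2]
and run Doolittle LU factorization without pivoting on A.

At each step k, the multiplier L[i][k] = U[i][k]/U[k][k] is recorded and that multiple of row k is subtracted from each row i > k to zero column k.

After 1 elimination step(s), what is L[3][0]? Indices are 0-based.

[col 0] pivot 5
  R1 -= 5*R0 → (0, 5, 5, 5)  (L[1][0] := 5)
  R2 -= 6*R0 → (0, 5, 6, 6)  (L[2][0] := 6)
  R3 -= 3*R0 → (0, 6, 0, 4)  (L[3][0] := 3)

L[3][0] = 3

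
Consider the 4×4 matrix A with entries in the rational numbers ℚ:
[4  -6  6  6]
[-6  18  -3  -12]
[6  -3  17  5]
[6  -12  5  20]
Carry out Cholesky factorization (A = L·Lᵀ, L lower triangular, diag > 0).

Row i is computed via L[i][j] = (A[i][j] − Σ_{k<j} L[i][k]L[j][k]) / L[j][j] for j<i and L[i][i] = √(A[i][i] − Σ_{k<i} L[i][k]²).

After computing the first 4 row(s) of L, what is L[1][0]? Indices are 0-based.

L[1][0] = -3

Step 1: L[0][0] = √(4) = 2.
  L[1][0] = (-6) / L[0][0] = -3.
Step 2: L[1][1] = √(9) = 3.
  L[2][0] = (6) / L[0][0] = 3.
  L[2][1] = (6) / L[1][1] = 2.
Step 3: L[2][2] = √(4) = 2.
  L[3][0] = (6) / L[0][0] = 3.
  L[3][1] = (-3) / L[1][1] = -1.
  L[3][2] = (-2) / L[2][2] = -1.
Step 4: L[3][3] = √(9) = 3.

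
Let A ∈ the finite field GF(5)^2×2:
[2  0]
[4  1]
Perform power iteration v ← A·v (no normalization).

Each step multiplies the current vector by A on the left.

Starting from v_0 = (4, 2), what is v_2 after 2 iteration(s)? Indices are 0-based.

v_0 = (4, 2).
v_1 = A·v_0 = (3, 3).
v_2 = A·v_1 = (1, 0).

v_2 = (1, 0)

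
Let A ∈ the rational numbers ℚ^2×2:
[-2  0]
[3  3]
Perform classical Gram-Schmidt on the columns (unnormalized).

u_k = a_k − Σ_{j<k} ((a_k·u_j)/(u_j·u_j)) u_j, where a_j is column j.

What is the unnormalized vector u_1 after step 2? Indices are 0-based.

Step 1: u_0 = a_0 = (-2, 3).
Step 2: u_1 = a_1 − (9/13)·u_0 = (18/13, 12/13).

u_1 = (18/13, 12/13)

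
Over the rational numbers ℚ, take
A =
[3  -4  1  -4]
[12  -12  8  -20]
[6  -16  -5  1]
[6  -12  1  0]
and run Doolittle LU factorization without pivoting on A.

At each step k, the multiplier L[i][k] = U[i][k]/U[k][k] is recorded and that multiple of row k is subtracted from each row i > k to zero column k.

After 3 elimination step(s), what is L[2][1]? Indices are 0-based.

[col 0] pivot 3
  R1 -= 4*R0 → (0, 4, 4, -4)  (L[1][0] := 4)
  R2 -= 2*R0 → (0, -8, -7, 9)  (L[2][0] := 2)
  R3 -= 2*R0 → (0, -4, -1, 8)  (L[3][0] := 2)
[col 1] pivot 4
  R2 -= -2*R1 → (0, 0, 1, 1)  (L[2][1] := -2)
  R3 -= -1*R1 → (0, 0, 3, 4)  (L[3][1] := -1)
[col 2] pivot 1
  R3 -= 3*R2 → (0, 0, 0, 1)  (L[3][2] := 3)

L[2][1] = -2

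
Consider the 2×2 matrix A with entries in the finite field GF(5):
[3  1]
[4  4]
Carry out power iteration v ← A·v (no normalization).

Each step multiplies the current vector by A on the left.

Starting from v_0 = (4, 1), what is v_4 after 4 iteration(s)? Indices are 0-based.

v_0 = (4, 1).
v_1 = A·v_0 = (3, 0).
v_2 = A·v_1 = (4, 2).
v_3 = A·v_2 = (4, 4).
v_4 = A·v_3 = (1, 2).

v_4 = (1, 2)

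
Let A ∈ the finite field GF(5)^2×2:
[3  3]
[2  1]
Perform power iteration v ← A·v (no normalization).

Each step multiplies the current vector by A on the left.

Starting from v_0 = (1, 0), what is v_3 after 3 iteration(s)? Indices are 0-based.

v_0 = (1, 0).
v_1 = A·v_0 = (3, 2).
v_2 = A·v_1 = (0, 3).
v_3 = A·v_2 = (4, 3).

v_3 = (4, 3)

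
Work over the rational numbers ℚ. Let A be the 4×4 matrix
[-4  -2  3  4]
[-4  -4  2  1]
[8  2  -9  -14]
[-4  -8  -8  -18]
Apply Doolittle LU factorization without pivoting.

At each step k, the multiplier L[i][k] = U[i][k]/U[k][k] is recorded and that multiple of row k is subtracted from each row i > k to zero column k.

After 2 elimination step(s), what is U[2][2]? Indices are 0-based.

U[2][2] = -2

[col 0] pivot -4
  R1 -= 1*R0 → (0, -2, -1, -3)  (L[1][0] := 1)
  R2 -= -2*R0 → (0, -2, -3, -6)  (L[2][0] := -2)
  R3 -= 1*R0 → (0, -6, -11, -22)  (L[3][0] := 1)
[col 1] pivot -2
  R2 -= 1*R1 → (0, 0, -2, -3)  (L[2][1] := 1)
  R3 -= 3*R1 → (0, 0, -8, -13)  (L[3][1] := 3)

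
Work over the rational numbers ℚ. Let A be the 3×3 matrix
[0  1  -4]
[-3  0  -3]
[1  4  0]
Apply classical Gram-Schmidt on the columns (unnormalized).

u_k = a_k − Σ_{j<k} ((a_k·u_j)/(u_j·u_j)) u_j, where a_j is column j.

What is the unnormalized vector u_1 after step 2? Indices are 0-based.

u_1 = (1, 6/5, 18/5)

Step 1: u_0 = a_0 = (0, -3, 1).
Step 2: u_1 = a_1 − (2/5)·u_0 = (1, 6/5, 18/5).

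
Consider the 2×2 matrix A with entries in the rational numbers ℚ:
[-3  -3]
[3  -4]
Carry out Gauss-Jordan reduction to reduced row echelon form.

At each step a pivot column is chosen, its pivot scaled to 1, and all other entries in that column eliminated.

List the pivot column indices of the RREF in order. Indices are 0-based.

pivot columns: 0, 1

pivot(0,0)=-3: scale R0 → (1, 1)
  clear (1,0): R1 −= (3)R0 → (0, -7)
pivot(1,1)=-7: scale R1 → (0, 1)
  clear (0,1): R0 −= (1)R1 → (1, 0)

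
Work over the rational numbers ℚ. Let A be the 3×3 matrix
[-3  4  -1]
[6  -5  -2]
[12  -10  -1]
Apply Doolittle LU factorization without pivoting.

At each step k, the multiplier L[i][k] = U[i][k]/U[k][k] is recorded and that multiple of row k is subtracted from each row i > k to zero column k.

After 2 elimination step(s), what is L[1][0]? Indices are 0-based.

L[1][0] = -2

Step 1: pivot at (0,0) is -3.
  row1 ← row1 − (-2)·row0  ⇒  L[1][0]=-2, U row1=(0, 3, -4)
  row2 ← row2 − (-4)·row0  ⇒  L[2][0]=-4, U row2=(0, 6, -5)
Step 2: pivot at (1,1) is 3.
  row2 ← row2 − (2)·row1  ⇒  L[2][1]=2, U row2=(0, 0, 3)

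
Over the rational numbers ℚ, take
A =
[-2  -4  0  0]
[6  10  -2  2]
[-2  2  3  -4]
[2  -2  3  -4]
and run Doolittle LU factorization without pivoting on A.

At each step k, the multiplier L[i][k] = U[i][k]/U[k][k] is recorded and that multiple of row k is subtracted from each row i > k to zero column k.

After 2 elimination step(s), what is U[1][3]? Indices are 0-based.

[col 0] pivot -2
  R1 -= -3*R0 → (0, -2, -2, 2)  (L[1][0] := -3)
  R2 -= 1*R0 → (0, 6, 3, -4)  (L[2][0] := 1)
  R3 -= -1*R0 → (0, -6, 3, -4)  (L[3][0] := -1)
[col 1] pivot -2
  R2 -= -3*R1 → (0, 0, -3, 2)  (L[2][1] := -3)
  R3 -= 3*R1 → (0, 0, 9, -10)  (L[3][1] := 3)

U[1][3] = 2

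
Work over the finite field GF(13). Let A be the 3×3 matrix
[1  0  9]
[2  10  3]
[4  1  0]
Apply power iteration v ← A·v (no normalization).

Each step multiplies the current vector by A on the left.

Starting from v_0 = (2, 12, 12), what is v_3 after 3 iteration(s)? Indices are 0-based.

v_3 = (9, 3, 11)

v_0 = (2, 12, 12).
v_1 = A·v_0 = (6, 4, 7).
v_2 = A·v_1 = (4, 8, 2).
v_3 = A·v_2 = (9, 3, 11).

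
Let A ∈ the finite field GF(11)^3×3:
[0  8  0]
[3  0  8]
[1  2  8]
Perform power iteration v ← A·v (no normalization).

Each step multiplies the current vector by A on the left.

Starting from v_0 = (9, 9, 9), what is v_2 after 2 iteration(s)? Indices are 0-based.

v_0 = (9, 9, 9).
v_1 = A·v_0 = (6, 0, 0).
v_2 = A·v_1 = (0, 7, 6).

v_2 = (0, 7, 6)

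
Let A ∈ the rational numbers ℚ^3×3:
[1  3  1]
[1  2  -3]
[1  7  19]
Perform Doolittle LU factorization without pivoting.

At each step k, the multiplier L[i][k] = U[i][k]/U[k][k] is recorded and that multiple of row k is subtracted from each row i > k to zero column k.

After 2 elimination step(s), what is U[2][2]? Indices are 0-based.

U[2][2] = 2

[col 0] pivot 1
  R1 -= 1*R0 → (0, -1, -4)  (L[1][0] := 1)
  R2 -= 1*R0 → (0, 4, 18)  (L[2][0] := 1)
[col 1] pivot -1
  R2 -= -4*R1 → (0, 0, 2)  (L[2][1] := -4)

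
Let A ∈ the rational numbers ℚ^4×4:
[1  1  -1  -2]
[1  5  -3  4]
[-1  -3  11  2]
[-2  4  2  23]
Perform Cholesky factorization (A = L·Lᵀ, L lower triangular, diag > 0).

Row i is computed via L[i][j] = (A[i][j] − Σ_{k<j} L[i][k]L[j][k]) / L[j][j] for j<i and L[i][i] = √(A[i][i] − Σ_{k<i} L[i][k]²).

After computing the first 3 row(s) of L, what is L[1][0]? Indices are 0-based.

L[1][0] = 1

Step 1: L[0][0] = √(1) = 1.
  L[1][0] = (1) / L[0][0] = 1.
Step 2: L[1][1] = √(4) = 2.
  L[2][0] = (-1) / L[0][0] = -1.
  L[2][1] = (-2) / L[1][1] = -1.
Step 3: L[2][2] = √(9) = 3.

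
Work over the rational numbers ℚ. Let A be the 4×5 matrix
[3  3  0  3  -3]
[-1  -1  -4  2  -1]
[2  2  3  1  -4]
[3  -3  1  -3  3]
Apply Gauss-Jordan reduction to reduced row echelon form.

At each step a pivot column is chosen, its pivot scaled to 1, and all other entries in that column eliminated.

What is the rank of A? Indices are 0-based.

[1] R0 /= 3  ⇒  (1, 1, 0, 1, -1)
     R1 -= -1·R0  ⇒  (0, 0, -4, 3, -2)
     R2 -= 2·R0  ⇒  (0, 0, 3, -1, -2)
     R3 -= 3·R0  ⇒  (0, -6, 1, -6, 6)
[2] R1 <-> R3
[2] R1 /= -6  ⇒  (0, 1, -1/6, 1, -1)
     R0 -= 1·R1  ⇒  (1, 0, 1/6, 0, 0)
[3] R2 /= 3  ⇒  (0, 0, 1, -1/3, -2/3)
     R0 -= 1/6·R2  ⇒  (1, 0, 0, 1/18, 1/9)
     R1 -= -1/6·R2  ⇒  (0, 1, 0, 17/18, -10/9)
     R3 -= -4·R2  ⇒  (0, 0, 0, 5/3, -14/3)
[4] R3 /= 5/3  ⇒  (0, 0, 0, 1, -14/5)
     R0 -= 1/18·R3  ⇒  (1, 0, 0, 0, 4/15)
     R1 -= 17/18·R3  ⇒  (0, 1, 0, 0, 23/15)
     R2 -= -1/3·R3  ⇒  (0, 0, 1, 0, -8/5)

rank = 4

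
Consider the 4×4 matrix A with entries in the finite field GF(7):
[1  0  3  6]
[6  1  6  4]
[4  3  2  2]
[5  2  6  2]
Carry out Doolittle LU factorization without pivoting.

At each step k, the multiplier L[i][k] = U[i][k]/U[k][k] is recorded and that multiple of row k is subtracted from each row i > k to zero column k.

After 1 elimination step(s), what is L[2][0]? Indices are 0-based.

Step 1: pivot at (0,0) is 1.
  row1 ← row1 − (6)·row0  ⇒  L[1][0]=6, U row1=(0, 1, 2, 3)
  row2 ← row2 − (4)·row0  ⇒  L[2][0]=4, U row2=(0, 3, 4, 6)
  row3 ← row3 − (5)·row0  ⇒  L[3][0]=5, U row3=(0, 2, 5, 0)

L[2][0] = 4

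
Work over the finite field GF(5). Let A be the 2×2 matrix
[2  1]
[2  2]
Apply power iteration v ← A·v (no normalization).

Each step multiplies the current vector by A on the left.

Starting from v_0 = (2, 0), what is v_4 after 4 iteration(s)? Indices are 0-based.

v_0 = (2, 0).
v_1 = A·v_0 = (4, 4).
v_2 = A·v_1 = (2, 1).
v_3 = A·v_2 = (0, 1).
v_4 = A·v_3 = (1, 2).

v_4 = (1, 2)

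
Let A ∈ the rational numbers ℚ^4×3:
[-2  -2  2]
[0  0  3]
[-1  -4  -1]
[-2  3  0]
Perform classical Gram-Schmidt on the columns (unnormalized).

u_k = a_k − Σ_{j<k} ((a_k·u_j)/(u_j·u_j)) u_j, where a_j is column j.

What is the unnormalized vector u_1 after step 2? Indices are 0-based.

Step 1: u_0 = a_0 = (-2, 0, -1, -2).
Step 2: u_1 = a_1 − (2/9)·u_0 = (-14/9, 0, -34/9, 31/9).

u_1 = (-14/9, 0, -34/9, 31/9)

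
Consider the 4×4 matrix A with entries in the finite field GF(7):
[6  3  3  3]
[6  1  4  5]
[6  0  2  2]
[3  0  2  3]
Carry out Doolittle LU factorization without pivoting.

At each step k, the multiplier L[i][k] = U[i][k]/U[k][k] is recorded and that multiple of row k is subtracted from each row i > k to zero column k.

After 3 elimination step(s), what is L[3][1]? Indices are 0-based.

Step 1: pivot at (0,0) is 6.
  row1 ← row1 − (1)·row0  ⇒  L[1][0]=1, U row1=(0, 5, 1, 2)
  row2 ← row2 − (1)·row0  ⇒  L[2][0]=1, U row2=(0, 4, 6, 6)
  row3 ← row3 − (4)·row0  ⇒  L[3][0]=4, U row3=(0, 2, 4, 5)
Step 2: pivot at (1,1) is 5.
  row2 ← row2 − (5)·row1  ⇒  L[2][1]=5, U row2=(0, 0, 1, 3)
  row3 ← row3 − (6)·row1  ⇒  L[3][1]=6, U row3=(0, 0, 5, 0)
Step 3: pivot at (2,2) is 1.
  row3 ← row3 − (5)·row2  ⇒  L[3][2]=5, U row3=(0, 0, 0, 6)

L[3][1] = 6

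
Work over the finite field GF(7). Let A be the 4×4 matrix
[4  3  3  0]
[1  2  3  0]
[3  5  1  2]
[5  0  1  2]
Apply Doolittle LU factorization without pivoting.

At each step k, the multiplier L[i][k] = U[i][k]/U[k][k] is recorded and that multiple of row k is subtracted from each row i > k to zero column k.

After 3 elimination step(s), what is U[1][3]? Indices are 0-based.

U[1][3] = 0

[col 0] pivot 4
  R1 -= 2*R0 → (0, 3, 4, 0)  (L[1][0] := 2)
  R2 -= 6*R0 → (0, 1, 4, 2)  (L[2][0] := 6)
  R3 -= 3*R0 → (0, 5, 6, 2)  (L[3][0] := 3)
[col 1] pivot 3
  R2 -= 5*R1 → (0, 0, 5, 2)  (L[2][1] := 5)
  R3 -= 4*R1 → (0, 0, 4, 2)  (L[3][1] := 4)
[col 2] pivot 5
  R3 -= 5*R2 → (0, 0, 0, 6)  (L[3][2] := 5)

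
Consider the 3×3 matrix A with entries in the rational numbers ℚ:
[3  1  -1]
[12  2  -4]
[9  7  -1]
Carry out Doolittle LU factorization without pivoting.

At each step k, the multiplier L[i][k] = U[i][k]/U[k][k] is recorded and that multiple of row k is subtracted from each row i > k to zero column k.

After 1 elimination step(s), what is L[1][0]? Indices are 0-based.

L[1][0] = 4

Step 1: pivot at (0,0) is 3.
  row1 ← row1 − (4)·row0  ⇒  L[1][0]=4, U row1=(0, -2, 0)
  row2 ← row2 − (3)·row0  ⇒  L[2][0]=3, U row2=(0, 4, 2)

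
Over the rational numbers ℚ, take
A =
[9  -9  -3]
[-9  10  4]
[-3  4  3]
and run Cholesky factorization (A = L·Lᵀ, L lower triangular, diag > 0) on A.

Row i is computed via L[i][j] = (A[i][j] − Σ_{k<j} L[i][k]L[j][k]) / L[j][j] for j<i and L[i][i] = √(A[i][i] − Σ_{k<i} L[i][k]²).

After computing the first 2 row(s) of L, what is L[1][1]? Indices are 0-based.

L[1][1] = 1

Step 1: L[0][0] = √(9) = 3.
  L[1][0] = (-9) / L[0][0] = -3.
Step 2: L[1][1] = √(1) = 1.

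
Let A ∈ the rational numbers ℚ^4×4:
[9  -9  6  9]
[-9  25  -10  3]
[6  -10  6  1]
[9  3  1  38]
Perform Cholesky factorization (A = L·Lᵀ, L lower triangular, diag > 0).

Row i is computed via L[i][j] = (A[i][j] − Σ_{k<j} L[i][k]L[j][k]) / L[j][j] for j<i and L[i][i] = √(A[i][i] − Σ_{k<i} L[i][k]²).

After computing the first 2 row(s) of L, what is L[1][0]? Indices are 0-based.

Step 1: L[0][0] = √(9) = 3.
  L[1][0] = (-9) / L[0][0] = -3.
Step 2: L[1][1] = √(16) = 4.

L[1][0] = -3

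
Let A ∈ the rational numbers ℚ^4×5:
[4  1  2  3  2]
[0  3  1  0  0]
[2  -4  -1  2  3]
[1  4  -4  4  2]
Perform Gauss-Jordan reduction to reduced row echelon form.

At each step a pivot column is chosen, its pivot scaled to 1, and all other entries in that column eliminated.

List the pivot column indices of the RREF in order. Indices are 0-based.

pivot columns: 0, 1, 2, 3

step 1: normalize row 0 (÷4) = (1, 1/4, 1/2, 3/4, 1/2)
  row 2: subtract 2×row0 = (0, -9/2, -2, 1/2, 2)
  row 3: subtract 1×row0 = (0, 15/4, -9/2, 13/4, 3/2)
step 2: normalize row 1 (÷3) = (0, 1, 1/3, 0, 0)
  row 0: subtract 1/4×row1 = (1, 0, 5/12, 3/4, 1/2)
  row 2: subtract -9/2×row1 = (0, 0, -1/2, 1/2, 2)
  row 3: subtract 15/4×row1 = (0, 0, -23/4, 13/4, 3/2)
step 3: normalize row 2 (÷-1/2) = (0, 0, 1, -1, -4)
  row 0: subtract 5/12×row2 = (1, 0, 0, 7/6, 13/6)
  row 1: subtract 1/3×row2 = (0, 1, 0, 1/3, 4/3)
  row 3: subtract -23/4×row2 = (0, 0, 0, -5/2, -43/2)
step 4: normalize row 3 (÷-5/2) = (0, 0, 0, 1, 43/5)
  row 0: subtract 7/6×row3 = (1, 0, 0, 0, -118/15)
  row 1: subtract 1/3×row3 = (0, 1, 0, 0, -23/15)
  row 2: subtract -1×row3 = (0, 0, 1, 0, 23/5)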